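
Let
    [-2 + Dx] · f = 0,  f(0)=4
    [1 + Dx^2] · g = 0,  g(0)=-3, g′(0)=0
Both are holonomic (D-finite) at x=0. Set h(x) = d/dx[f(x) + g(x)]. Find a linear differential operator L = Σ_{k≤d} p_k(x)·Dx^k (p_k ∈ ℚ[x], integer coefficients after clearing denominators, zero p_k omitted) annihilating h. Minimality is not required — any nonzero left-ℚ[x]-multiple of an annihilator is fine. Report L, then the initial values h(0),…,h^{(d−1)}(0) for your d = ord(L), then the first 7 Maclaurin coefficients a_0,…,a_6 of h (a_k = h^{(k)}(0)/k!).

L = 2 - Dx + 2·Dx^2 - Dx^3  (order 3).
h: a_k = 8, 19, 16, 61/6, 16/3, 259/120, 32/45, …
ICs: h(0) = 8, h′(0) = 19, h′′(0) = 32.

f: a_k = 4, 8, 8, 16/3, 8/3, 16/15, 16/45, …
g: a_k = -3, 0, 3/2, 0, -1/8, 0, 1/240, …
h₀=f+g: left-lcm gives L₀, ord ≤ 3.
Differentiate: ansatz ord ≤ ord L₀ ⇒ L.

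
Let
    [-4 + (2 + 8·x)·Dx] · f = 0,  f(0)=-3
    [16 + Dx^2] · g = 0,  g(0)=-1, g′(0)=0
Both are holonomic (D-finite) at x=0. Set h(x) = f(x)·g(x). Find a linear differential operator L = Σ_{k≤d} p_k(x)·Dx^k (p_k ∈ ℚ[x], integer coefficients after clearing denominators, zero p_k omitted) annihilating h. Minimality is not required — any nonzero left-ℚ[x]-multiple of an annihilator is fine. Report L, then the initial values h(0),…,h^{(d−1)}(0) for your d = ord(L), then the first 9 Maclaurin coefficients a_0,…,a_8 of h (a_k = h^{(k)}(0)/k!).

L = (28 + 128·x + 256·x^2) + (-4 - 16·x)·Dx + (1 + 8·x + 16·x^2)·Dx^2  (order 2).
h: a_k = 3, 6, -30, -36, 50, 52, -1396/15, 3208/15, -88094/105, …
ICs: h(0) = 3, h′(0) = 6.

f: a_k = -3, -6, 6, -12, 30, -84, 252, -792, 2574, …
g: a_k = -1, 0, 8, 0, -32/3, 0, 256/45, 0, -512/315, …
L₀ := L_f ⊗_s L_g (sym. prod.), ord ≤ 2.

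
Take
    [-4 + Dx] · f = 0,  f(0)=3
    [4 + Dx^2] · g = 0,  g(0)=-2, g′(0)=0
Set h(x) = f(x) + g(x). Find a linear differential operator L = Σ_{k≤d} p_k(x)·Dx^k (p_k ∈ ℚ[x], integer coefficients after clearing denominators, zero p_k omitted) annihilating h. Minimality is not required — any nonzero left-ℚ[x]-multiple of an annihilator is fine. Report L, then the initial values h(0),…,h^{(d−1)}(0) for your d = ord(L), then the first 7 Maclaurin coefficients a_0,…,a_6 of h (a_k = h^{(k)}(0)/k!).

f: a_k = 3, 12, 24, 32, 32, 128/5, 256/15, …
g: a_k = -2, 0, 4, 0, -4/3, 0, 8/45, …
Weyl lclm of L_f,L_g ⇒ L₀ (ord ≤ 3).
L = -16 + 4·Dx - 4·Dx^2 + Dx^3  (order 3).
h: a_k = 1, 12, 28, 32, 92/3, 128/5, 776/45, …
ICs: h(0) = 1, h′(0) = 12, h′′(0) = 56.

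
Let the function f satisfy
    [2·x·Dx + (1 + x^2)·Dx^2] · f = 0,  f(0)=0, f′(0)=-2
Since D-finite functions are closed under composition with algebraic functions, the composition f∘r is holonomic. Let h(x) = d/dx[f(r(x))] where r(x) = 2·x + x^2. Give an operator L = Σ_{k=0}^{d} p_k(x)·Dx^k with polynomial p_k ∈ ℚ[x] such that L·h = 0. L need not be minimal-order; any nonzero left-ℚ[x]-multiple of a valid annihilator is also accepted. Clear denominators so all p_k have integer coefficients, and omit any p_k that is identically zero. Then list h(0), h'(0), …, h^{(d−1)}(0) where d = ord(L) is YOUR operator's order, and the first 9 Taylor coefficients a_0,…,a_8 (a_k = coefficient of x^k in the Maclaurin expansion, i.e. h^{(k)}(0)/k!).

f: a_k = 0, -2, 0, 2/3, 0, -2/5, 0, 2/7, 0, …
Substitute x→r, Dx→(1/r')Dx; clear ⇒ L₀.
Differentiate: ansatz ord ≤ ord L₀ ⇒ L.
L = (-1 + 8·x + 16·x^2 + 12·x^3 + 3·x^4) + (1 + x + 4·x^2 + 8·x^3 + 5·x^4 + x^5)·Dx  (order 1).
h: a_k = -4, -4, 16, 32, -44, -188, 32, 896, 668, …
ICs: h(0) = -4.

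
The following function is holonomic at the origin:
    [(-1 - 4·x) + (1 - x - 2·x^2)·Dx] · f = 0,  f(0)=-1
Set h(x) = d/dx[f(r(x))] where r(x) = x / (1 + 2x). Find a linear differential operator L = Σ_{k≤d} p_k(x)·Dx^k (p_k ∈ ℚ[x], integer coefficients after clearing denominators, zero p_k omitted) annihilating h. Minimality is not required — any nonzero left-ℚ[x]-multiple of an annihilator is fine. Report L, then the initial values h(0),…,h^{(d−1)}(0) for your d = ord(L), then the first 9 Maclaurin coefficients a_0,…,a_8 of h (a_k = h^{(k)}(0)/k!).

L = 2 + (-1 - 11·x - 36·x^2 - 36·x^3)·Dx  (order 1).
h: a_k = -1, -2, 9, -36, 135, -486, 1701, -5832, 19683, …
ICs: h(0) = -1.

f: a_k = -1, -1, -3, -5, -11, -21, -43, -85, -171, …
L₀ from L_f via x↦r, Dx↦r'^{-1}Dx.
h₀' ⇒ L via d/dx closure of L₀.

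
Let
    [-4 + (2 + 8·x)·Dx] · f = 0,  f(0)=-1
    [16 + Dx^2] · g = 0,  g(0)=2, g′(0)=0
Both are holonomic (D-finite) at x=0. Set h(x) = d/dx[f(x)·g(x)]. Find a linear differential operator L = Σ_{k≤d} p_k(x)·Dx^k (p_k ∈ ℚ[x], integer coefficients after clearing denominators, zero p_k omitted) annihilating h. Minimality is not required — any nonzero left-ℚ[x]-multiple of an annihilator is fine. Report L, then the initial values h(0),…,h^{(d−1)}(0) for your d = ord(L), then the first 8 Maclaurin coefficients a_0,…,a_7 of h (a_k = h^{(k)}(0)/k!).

L = (212 + 2304·x + 8704·x^2 + 16384·x^3 + 16384·x^4) + (-4 - 144·x - 768·x^2 - 1024·x^3)·Dx + (7 + 88·x + 432·x^2 + 1024·x^3 + 1024·x^4)·Dx^2  (order 2).
h: a_k = -4, 40, 72, -400/3, -520/3, 5584/15, -44912/45, 1409504/315, …
ICs: h(0) = -4, h′(0) = 40.

f: a_k = -1, -2, 2, -4, 10, -28, 84, -264, …
g: a_k = 2, 0, -16, 0, 64/3, 0, -512/45, 0, …
L₀ := L_f ⊗_s L_g (sym. prod.), ord ≤ 2.
h₀' ⇒ L via d/dx closure of L₀.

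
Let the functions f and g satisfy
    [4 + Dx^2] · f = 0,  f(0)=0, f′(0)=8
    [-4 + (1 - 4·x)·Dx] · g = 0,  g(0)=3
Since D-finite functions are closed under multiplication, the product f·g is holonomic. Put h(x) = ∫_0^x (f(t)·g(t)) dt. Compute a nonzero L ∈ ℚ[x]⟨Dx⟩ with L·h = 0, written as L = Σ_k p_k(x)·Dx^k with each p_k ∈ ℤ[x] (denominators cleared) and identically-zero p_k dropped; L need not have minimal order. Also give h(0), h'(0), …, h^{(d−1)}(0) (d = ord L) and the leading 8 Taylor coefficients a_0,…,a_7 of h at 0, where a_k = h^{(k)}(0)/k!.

L = (-4 + 16·x)·Dx + 8·Dx^2 + (-1 + 4·x)·Dx^3  (order 3).
h: a_k = 0, 0, 12, 32, 92, 1472/5, 14728/15, 16832/5, …
ICs: h(0) = 0, h′(0) = 0, h′′(0) = 24.

f: a_k = 0, 8, 0, -16/3, 0, 16/15, 0, -32/315, …
g: a_k = 3, 12, 48, 192, 768, 3072, 12288, 49152, …
L₀ := L_f ⊗_s L_g (sym. prod.), ord ≤ 2.
h=∫₀ˣh₀: take L = L₀·Dx.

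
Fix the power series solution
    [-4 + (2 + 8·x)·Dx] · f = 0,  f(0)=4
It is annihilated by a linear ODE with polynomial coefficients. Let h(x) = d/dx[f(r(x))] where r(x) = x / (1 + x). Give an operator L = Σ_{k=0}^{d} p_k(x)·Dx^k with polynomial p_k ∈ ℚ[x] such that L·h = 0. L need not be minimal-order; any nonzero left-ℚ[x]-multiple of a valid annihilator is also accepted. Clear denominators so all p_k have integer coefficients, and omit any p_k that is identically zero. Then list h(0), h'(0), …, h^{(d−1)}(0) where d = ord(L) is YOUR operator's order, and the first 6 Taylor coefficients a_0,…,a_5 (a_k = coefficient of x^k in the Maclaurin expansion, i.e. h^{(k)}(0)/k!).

f: a_k = 4, 8, -8, 16, -40, 112, …
Substitute x→r, Dx→(1/r')Dx; clear ⇒ L₀.
h=h₀': d/dx-closure on L₀ ⇒ L.
L = (-4 - 10·x) + (-1 - 6·x - 5·x^2)·Dx  (order 1).
h: a_k = 8, -32, 120, -480, 2040, -9024, …
ICs: h(0) = 8.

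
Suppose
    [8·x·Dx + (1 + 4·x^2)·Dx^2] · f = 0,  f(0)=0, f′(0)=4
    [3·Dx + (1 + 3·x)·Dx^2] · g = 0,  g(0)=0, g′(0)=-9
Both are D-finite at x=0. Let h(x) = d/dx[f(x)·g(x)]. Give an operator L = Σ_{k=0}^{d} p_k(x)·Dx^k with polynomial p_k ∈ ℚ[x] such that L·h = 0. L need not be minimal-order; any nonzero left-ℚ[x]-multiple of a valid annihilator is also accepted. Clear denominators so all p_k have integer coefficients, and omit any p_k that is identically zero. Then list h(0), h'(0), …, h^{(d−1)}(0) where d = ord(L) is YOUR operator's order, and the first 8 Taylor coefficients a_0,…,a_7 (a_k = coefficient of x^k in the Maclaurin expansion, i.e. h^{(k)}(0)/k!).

f: a_k = 0, 4, 0, -16/3, 0, 64/5, 0, -256/7, …
g: a_k = 0, -9, 27/2, -27, 243/4, -729/5, 729/2, -6561/7, …
L₀ := L_f ⊗_s L_g (sym. prod.), ord ≤ 4.
Differentiate: ansatz ord ≤ ord L₀ ⇒ L.
L = (1632 + 8496·x + 23040·x^2 + 110016·x^3 + 207360·x^4 + 269568·x^5 + 82944·x^7) + (418 + 6672·x + 44112·x^2 + 151488·x^3 + 393984·x^4 + 642816·x^5 + 725760·x^6 + 82944·x^7 + 290304·x^8)·Dx + (204 + 1844·x + 12096·x^2 + 47408·x^3 + 122880·x^4 + 240192·x^5 + 331776·x^6 + 361728·x^7 + 82944·x^8 + 165888·x^9)·Dx^2 + (25 + 246·x + 1217·x^2 + 4128·x^3 + 10624·x^4 + 22080·x^5 + 34272·x^6 + 41472·x^7 + 43776·x^8 + 13824·x^9 + 20736·x^10)·Dx^3  (order 3).
h: a_k = 0, -72, 162, -240, 855, -16632/5, 45738/5, -23904, …
ICs: h(0) = 0, h′(0) = -72, h′′(0) = 324.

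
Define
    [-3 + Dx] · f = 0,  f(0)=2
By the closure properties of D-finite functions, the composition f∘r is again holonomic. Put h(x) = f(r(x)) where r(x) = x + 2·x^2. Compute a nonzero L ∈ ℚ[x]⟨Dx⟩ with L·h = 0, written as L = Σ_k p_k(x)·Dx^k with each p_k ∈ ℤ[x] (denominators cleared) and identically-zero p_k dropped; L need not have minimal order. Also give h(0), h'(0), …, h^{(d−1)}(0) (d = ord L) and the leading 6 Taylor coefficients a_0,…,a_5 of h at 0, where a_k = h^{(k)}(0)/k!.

L = (-3 - 12·x) + Dx  (order 1).
h: a_k = 2, 6, 21, 45, 387/4, 3321/20, …
ICs: h(0) = 2.

f: a_k = 2, 6, 9, 9, 27/4, 81/20, …
Change of var in L_f (x↦r) gives L₀.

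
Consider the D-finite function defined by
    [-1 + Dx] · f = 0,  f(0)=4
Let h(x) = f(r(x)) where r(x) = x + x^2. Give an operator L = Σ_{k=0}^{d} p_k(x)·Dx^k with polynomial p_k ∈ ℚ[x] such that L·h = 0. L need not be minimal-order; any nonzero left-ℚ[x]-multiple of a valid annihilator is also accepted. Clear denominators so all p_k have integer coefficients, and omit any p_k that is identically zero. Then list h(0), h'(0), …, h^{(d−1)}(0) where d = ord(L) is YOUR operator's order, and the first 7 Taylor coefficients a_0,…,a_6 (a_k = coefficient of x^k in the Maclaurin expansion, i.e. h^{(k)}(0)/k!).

L = (-1 - 2·x) + Dx  (order 1).
h: a_k = 4, 4, 6, 14/3, 25/6, 27/10, 331/180, …
ICs: h(0) = 4.

f: a_k = 4, 4, 2, 2/3, 1/6, 1/30, 1/180, …
L₀ from L_f via x↦r, Dx↦r'^{-1}Dx.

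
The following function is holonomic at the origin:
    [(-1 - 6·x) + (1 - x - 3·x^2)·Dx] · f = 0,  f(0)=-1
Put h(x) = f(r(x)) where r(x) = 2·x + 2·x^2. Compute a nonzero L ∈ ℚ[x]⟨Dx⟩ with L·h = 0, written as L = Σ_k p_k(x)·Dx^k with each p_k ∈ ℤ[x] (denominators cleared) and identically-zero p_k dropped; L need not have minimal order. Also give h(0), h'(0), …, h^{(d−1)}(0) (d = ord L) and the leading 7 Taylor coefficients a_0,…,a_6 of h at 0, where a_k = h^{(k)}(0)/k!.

f: a_k = -1, -1, -4, -7, -19, -40, -97, …
h₀=f(r): pull back L_f along r ⇒ L₀.
L = (2 + 28·x + 72·x^2 + 48·x^3) + (-1 + 2·x + 14·x^2 + 24·x^3 + 12·x^4)·Dx  (order 1).
h: a_k = -1, -2, -18, -88, -488, -2664, -14488, …
ICs: h(0) = -1.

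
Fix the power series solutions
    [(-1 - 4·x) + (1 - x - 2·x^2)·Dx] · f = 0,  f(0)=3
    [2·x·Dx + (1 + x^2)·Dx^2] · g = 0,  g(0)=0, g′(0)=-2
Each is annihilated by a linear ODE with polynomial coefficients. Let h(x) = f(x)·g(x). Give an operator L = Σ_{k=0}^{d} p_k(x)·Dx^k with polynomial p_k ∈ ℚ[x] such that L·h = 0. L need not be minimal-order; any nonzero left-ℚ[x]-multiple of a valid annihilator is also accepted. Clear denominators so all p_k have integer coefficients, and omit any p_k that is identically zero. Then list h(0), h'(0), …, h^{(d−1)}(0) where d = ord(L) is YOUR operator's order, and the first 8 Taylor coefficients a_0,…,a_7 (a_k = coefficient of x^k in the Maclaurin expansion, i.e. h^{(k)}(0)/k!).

f: a_k = 3, 3, 9, 15, 33, 63, 129, 255, …
g: a_k = 0, -2, 0, 2/3, 0, -2/5, 0, 2/7, …
L₀ := L_f ⊗_s L_g (sym. prod.), ord ≤ 2.
L = (4 + 2·x + 12·x^2) + (2 + 6·x + 4·x^2 + 12·x^3)·Dx + (-1 + x + x^2 + x^3 + 2·x^4)·Dx^2  (order 2).
h: a_k = 0, -6, -6, -16, -28, -306/5, -586/5, -8356/35, …
ICs: h(0) = 0, h′(0) = -6.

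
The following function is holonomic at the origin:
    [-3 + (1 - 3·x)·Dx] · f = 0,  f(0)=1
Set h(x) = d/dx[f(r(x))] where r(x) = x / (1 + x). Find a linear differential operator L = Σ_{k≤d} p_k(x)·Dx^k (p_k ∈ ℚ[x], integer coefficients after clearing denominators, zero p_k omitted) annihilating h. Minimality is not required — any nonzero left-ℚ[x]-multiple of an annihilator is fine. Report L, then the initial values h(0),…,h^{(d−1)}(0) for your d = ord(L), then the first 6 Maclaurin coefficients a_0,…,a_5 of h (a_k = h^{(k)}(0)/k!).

f: a_k = 1, 3, 9, 27, 81, 243, …
Substitute x→r, Dx→(1/r')Dx; clear ⇒ L₀.
Derive L from L₀ (diff closure).
L = 4 + (-1 + 2·x)·Dx  (order 1).
h: a_k = 3, 12, 36, 96, 240, 576, …
ICs: h(0) = 3.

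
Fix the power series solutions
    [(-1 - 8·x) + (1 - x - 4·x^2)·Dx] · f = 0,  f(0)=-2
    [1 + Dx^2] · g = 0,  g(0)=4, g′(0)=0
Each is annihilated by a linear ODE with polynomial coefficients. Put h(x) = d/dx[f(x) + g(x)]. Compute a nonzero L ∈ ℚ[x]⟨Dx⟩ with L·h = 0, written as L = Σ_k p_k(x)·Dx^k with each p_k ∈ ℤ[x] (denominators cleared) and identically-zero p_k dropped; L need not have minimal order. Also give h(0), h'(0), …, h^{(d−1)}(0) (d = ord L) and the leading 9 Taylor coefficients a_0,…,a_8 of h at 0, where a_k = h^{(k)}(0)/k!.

L = (706 + 4324·x + 19178·x^2 + 15080·x^3 + 30400·x^4 + 1152·x^5 + 1536·x^6) + (-55 - 431·x + 153·x^2 + 1009·x^3 + 3620·x^4 + 5904·x^5 + 448·x^6 + 512·x^7)·Dx + (706 + 4324·x + 19178·x^2 + 15080·x^3 + 30400·x^4 + 1152·x^5 + 1536·x^6)·Dx^2 + (-55 - 431·x + 153·x^2 + 1009·x^3 + 3620·x^4 + 5904·x^5 + 448·x^6 + 512·x^7)·Dx^3  (order 3).
h: a_k = -2, -24, -54, -694/3, -650, -65161/30, -6174, -23486399/1260, -52722, …
ICs: h(0) = -2, h′(0) = -24, h′′(0) = -108.

f: a_k = -2, -2, -10, -18, -58, -130, -362, -882, -2330, …
g: a_k = 4, 0, -2, 0, 1/6, 0, -1/180, 0, 1/10080, …
h₀=f+g: left-lcm gives L₀, ord ≤ 3.
Derive L from L₀ (diff closure).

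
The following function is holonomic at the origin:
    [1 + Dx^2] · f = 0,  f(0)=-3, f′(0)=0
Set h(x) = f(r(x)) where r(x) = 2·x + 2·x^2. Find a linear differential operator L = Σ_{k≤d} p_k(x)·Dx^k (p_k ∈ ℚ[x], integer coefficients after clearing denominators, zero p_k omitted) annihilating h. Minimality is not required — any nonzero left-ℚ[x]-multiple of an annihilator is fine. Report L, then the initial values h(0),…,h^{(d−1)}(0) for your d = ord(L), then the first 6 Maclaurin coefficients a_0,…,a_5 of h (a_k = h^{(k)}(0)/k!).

L = (4 + 24·x + 48·x^2 + 32·x^3) - 2·Dx + (1 + 2·x)·Dx^2  (order 2).
h: a_k = -3, 0, 6, 12, 4, -8, …
ICs: h(0) = -3, h′(0) = 0.

f: a_k = -3, 0, 3/2, 0, -1/8, 0, …
f∘r: x↦r, Dx↦Dx/r' in L_f ⇒ L₀.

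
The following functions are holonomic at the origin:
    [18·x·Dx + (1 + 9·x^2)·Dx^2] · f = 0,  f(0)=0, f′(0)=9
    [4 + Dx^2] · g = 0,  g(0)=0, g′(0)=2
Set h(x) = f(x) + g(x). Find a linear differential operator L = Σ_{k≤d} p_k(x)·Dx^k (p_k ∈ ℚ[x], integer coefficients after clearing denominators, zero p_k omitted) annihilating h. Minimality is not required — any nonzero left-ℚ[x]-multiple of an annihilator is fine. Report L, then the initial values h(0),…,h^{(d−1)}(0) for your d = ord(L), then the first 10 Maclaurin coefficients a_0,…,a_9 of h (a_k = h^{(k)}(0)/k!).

f: a_k = 0, 9, 0, -27, 0, 729/5, 0, -6561/7, 0, 6561, …
g: a_k = 0, 2, 0, -4/3, 0, 4/15, 0, -8/315, 0, 4/2835, …
L₀ := lclm(L_f,L_g); ord L₀ ≤ 2+2.
L = (-3744·x + 37584·x^3 + 11664·x^5)·Dx + (-28 + 864·x^2 + 10692·x^4 + 5832·x^6)·Dx^2 + (-936·x + 9396·x^3 + 2916·x^5)·Dx^3 + (-7 + 216·x^2 + 2673·x^4 + 1458·x^6)·Dx^4  (order 4).
h: a_k = 0, 11, 0, -85/3, 0, 2191/15, 0, -42179/45, 0, 18600439/2835, …
ICs: h(0) = 0, h′(0) = 11, h′′(0) = 0, h′′′(0) = -170.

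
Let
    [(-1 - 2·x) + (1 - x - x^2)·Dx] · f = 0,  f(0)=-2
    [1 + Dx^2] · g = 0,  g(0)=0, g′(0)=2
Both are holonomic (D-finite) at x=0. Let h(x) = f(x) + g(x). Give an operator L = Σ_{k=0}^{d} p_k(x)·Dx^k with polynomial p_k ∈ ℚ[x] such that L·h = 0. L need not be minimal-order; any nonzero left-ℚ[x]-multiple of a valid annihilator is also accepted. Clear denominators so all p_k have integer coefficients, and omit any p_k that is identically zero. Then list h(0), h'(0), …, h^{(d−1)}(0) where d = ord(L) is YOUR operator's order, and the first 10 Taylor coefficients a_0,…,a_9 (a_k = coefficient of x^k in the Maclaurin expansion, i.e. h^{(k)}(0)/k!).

f: a_k = -2, -2, -4, -6, -10, -16, -26, -42, -68, -110, …
g: a_k = 0, 2, 0, -1/3, 0, 1/60, 0, -1/2520, 0, 1/181440, …
h₀=f+g: left-lcm gives L₀, ord ≤ 3.
L = (19 + 48·x + 31·x^2 + 24·x^3 + 5·x^4 + 2·x^5) + (-5 + x + 4·x^2 + 7·x^3 + 6·x^4 + 3·x^5 + x^6)·Dx + (19 + 48·x + 31·x^2 + 24·x^3 + 5·x^4 + 2·x^5)·Dx^2 + (-5 + x + 4·x^2 + 7·x^3 + 6·x^4 + 3·x^5 + x^6)·Dx^3  (order 3).
h: a_k = -2, 0, -4, -19/3, -10, -959/60, -26, -105841/2520, -68, -19958399/181440, …
ICs: h(0) = -2, h′(0) = 0, h′′(0) = -8.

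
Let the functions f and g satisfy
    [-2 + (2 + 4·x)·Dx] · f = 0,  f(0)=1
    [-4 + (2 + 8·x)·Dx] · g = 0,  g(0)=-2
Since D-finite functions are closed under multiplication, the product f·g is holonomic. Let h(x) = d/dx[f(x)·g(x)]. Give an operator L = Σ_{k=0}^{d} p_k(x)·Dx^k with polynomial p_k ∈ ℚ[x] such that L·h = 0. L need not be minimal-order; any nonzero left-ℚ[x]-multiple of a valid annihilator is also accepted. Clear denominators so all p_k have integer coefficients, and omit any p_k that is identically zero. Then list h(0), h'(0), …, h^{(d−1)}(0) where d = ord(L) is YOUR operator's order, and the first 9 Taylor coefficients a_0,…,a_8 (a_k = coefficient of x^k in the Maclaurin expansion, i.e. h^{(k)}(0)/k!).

f: a_k = 1, 1, -1/2, 1/2, -5/8, 7/8, -21/16, 33/16, -429/128, …
g: a_k = -2, -4, 4, -8, 20, -56, 168, -528, 1716, …
L₀ := L_f ⊗_s L_g (sym. prod.), ord ≤ 1.
Differentiate: ansatz ord ≤ ord L₀ ⇒ L.
L = -1 + (-3 - 26·x - 72·x^2 - 64·x^3)·Dx  (order 1).
h: a_k = -6, 2, -9, 37, -585/4, 2271/4, -17493/8, 67181/8, -2063529/64, …
ICs: h(0) = -6.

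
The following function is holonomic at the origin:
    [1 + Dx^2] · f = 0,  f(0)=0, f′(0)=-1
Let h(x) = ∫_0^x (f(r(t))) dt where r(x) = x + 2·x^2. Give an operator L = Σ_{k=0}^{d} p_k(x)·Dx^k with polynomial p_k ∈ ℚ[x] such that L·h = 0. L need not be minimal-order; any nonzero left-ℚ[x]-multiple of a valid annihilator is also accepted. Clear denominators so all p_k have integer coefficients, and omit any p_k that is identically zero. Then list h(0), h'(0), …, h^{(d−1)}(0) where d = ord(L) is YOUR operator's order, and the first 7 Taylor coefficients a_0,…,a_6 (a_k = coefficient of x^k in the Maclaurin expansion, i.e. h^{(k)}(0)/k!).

L = (1 + 12·x + 48·x^2 + 64·x^3)·Dx - 4·Dx^2 + (1 + 4·x)·Dx^3  (order 3).
h: a_k = 0, 0, -1/2, -2/3, 1/24, 1/5, 239/720, …
ICs: h(0) = 0, h′(0) = 0, h′′(0) = -1.

f: a_k = 0, -1, 0, 1/6, 0, -1/120, 0, …
f∘r: x↦r, Dx↦Dx/r' in L_f ⇒ L₀.
Integrate: L := L₀·Dx.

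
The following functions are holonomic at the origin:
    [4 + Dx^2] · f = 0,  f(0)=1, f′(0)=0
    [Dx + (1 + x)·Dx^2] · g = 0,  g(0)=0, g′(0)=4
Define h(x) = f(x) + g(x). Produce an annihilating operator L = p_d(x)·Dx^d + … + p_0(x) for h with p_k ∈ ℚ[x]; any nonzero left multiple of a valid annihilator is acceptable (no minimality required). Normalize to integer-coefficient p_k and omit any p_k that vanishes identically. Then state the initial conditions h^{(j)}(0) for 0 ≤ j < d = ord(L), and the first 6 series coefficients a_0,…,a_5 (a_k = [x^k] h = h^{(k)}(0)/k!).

f: a_k = 1, 0, -2, 0, 2/3, 0, …
g: a_k = 0, 4, -2, 4/3, -1, 4/5, …
Weyl lclm of L_f,L_g ⇒ L₀ (ord ≤ 4).
L = (20 + 16·x + 8·x^2)·Dx + (12 + 28·x + 24·x^2 + 8·x^3)·Dx^2 + (5 + 4·x + 2·x^2)·Dx^3 + (3 + 7·x + 6·x^2 + 2·x^3)·Dx^4  (order 4).
h: a_k = 1, 4, -4, 4/3, -1/3, 4/5, …
ICs: h(0) = 1, h′(0) = 4, h′′(0) = -8, h′′′(0) = 8.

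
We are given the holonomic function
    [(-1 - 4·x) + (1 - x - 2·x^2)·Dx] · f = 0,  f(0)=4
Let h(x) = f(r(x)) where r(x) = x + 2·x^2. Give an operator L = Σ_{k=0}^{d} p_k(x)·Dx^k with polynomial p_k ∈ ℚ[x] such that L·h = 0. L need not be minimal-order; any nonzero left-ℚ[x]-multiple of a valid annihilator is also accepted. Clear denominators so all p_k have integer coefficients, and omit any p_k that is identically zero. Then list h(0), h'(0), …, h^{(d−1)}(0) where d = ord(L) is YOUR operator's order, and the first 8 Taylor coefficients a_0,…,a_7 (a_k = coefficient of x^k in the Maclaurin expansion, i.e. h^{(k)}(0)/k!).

L = (1 + 8·x + 24·x^2 + 32·x^3) + (-1 + x + 4·x^2 + 8·x^3 + 8·x^4)·Dx  (order 1).
h: a_k = 4, 4, 20, 68, 212, 676, 2228, 7172, …
ICs: h(0) = 4.

f: a_k = 4, 4, 12, 20, 44, 84, 172, 340, …
Change of var in L_f (x↦r) gives L₀.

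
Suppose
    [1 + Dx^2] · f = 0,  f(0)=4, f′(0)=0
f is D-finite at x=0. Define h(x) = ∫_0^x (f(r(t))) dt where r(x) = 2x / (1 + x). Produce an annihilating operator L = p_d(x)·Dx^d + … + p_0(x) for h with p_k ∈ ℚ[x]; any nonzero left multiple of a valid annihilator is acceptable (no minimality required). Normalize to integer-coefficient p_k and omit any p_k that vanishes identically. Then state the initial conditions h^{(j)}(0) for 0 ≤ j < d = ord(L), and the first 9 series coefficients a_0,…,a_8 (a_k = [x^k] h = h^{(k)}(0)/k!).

f: a_k = 4, 0, -2, 0, 1/6, 0, -1/180, 0, 1/10080, …
L₀ from L_f via x↦r, Dx↦r'^{-1}Dx.
Integrate: L := L₀·Dx.
L = 4·Dx + (2 + 6·x + 6·x^2 + 2·x^3)·Dx^2 + (1 + 4·x + 6·x^2 + 4·x^3 + x^4)·Dx^3  (order 3).
h: a_k = 0, 4, 0, -8/3, 4, -64/15, 32/9, -88/45, -2/5, …
ICs: h(0) = 0, h′(0) = 4, h′′(0) = 0.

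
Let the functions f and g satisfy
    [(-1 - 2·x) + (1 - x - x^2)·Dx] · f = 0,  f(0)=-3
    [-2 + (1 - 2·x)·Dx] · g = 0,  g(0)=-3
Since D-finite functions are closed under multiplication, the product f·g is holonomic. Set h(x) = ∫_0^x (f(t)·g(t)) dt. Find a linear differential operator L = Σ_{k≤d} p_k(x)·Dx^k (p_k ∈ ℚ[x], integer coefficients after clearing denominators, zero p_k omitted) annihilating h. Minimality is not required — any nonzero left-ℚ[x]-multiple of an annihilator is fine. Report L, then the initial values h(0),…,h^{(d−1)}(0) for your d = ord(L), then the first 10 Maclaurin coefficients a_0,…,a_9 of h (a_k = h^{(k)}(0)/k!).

L = (-3 + 2·x + 6·x^2)·Dx + (1 - 3·x + x^2 + 2·x^3)·Dx^2  (order 2).
h: a_k = 0, 9, 27/2, 24, 171/4, 387/5, 141, 1809/7, 3807/8, 880, …
ICs: h(0) = 0, h′(0) = 9.

f: a_k = -3, -3, -6, -9, -15, -24, -39, -63, -102, -165, …
g: a_k = -3, -6, -12, -24, -48, -96, -192, -384, -768, -1536, …
f·g: L₀ = L_f ⊗_s L_g, ord ≤ 1·1.
∫: right-multiply L₀ by Dx.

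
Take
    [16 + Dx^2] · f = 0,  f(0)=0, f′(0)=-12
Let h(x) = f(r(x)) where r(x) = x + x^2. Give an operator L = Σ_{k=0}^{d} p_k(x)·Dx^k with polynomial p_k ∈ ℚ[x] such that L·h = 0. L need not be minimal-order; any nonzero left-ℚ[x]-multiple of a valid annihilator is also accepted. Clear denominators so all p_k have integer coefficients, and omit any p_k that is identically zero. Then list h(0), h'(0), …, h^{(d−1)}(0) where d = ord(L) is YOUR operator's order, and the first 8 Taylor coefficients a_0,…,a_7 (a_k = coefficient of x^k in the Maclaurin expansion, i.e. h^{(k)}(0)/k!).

f: a_k = 0, -12, 0, 32, 0, -128/5, 0, 1024/105, …
Change of var in L_f (x↦r) gives L₀.
L = (16 + 96·x + 192·x^2 + 128·x^3) - 2·Dx + (1 + 2·x)·Dx^2  (order 2).
h: a_k = 0, -12, -12, 32, 96, 352/5, -96, -25856/105, …
ICs: h(0) = 0, h′(0) = -12.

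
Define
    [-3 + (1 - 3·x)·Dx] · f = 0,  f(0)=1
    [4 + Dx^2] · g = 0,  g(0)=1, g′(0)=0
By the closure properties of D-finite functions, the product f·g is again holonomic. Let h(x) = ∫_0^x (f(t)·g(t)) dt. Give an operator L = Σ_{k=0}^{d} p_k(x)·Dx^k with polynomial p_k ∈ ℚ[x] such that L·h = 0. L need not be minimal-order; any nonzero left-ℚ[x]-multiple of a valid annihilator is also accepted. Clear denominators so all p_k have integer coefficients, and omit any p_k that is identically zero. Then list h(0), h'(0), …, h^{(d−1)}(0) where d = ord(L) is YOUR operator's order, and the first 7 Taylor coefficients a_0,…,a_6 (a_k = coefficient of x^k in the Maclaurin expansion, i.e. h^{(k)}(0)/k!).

f: a_k = 1, 3, 9, 27, 81, 243, 729, …
g: a_k = 1, 0, -2, 0, 2/3, 0, -4/45, …
Product ⇒ symmetric product L₀, ord ≤ 2.
h=∫h₀ ⇒ L = L₀·Dx.
L = (-4 + 12·x)·Dx + 6·Dx^2 + (-1 + 3·x)·Dx^3  (order 3).
h: a_k = 0, 1, 3/2, 7/3, 21/4, 191/15, 191/6, …
ICs: h(0) = 0, h′(0) = 1, h′′(0) = 3.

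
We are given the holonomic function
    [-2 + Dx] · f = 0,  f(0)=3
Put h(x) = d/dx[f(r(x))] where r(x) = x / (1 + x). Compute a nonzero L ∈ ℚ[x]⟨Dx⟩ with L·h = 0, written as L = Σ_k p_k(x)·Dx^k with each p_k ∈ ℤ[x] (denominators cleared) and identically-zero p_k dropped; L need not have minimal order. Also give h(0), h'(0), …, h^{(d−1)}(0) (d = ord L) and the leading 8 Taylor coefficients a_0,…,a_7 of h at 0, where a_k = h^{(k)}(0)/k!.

f: a_k = 3, 6, 6, 4, 2, 4/5, 4/15, 8/105, …
L₀ from L_f via x↦r, Dx↦r'^{-1}Dx.
h=h₀': d/dx-closure on L₀ ⇒ L.
L = -2·x + (-1 - 2·x - x^2)·Dx  (order 1).
h: a_k = 6, 0, -6, 8, -6, 8/5, 10/3, -256/35, …
ICs: h(0) = 6.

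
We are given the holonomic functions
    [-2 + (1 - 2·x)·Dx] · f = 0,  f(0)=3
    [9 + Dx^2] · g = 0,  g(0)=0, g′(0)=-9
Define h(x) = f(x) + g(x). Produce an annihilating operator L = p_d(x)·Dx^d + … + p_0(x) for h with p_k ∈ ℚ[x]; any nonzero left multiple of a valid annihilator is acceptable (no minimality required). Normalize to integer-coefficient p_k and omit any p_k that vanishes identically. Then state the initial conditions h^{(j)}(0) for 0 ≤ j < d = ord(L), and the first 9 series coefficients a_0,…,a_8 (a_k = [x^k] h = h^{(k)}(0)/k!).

f: a_k = 3, 6, 12, 24, 48, 96, 192, 384, 768, …
g: a_k = 0, -9, 0, 27/2, 0, -243/40, 0, 729/560, 0, …
L₀ := lclm(L_f,L_g); ord L₀ ≤ 1+2.
L = (594 - 648·x + 648·x^2) + (-153 + 630·x - 972·x^2 + 648·x^3)·Dx + (66 - 72·x + 72·x^2)·Dx^2 + (-17 + 70·x - 108·x^2 + 72·x^3)·Dx^3  (order 3).
h: a_k = 3, -3, 12, 75/2, 48, 3597/40, 192, 215769/560, 768, …
ICs: h(0) = 3, h′(0) = -3, h′′(0) = 24.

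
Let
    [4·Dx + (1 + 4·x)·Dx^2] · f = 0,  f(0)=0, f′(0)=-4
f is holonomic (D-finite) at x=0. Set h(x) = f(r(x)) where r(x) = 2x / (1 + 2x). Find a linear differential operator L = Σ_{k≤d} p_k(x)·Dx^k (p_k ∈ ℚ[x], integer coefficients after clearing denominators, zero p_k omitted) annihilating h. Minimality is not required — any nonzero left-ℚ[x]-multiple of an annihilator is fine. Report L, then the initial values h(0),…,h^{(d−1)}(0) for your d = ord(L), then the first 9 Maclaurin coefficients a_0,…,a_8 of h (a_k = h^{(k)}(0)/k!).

L = (12 + 40·x)·Dx + (1 + 12·x + 20·x^2)·Dx^2  (order 2).
h: a_k = 0, -8, 48, -992/3, 2496, -99968/5, 166656, -9999872/7, 12499968, …
ICs: h(0) = 0, h′(0) = -8.

f: a_k = 0, -4, 8, -64/3, 64, -1024/5, 2048/3, -16384/7, 8192, …
h₀=f(r): pull back L_f along r ⇒ L₀.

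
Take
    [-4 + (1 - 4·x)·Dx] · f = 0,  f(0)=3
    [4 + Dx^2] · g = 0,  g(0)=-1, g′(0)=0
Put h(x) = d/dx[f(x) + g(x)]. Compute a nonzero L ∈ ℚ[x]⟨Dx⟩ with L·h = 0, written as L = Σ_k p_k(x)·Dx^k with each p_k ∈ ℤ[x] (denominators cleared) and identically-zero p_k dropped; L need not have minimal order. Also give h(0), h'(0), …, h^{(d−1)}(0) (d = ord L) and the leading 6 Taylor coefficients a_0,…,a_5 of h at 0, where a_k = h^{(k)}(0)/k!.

L = (1568 - 256·x + 512·x^2) + (-100 + 432·x - 192·x^2 + 256·x^3)·Dx + (392 - 64·x + 128·x^2)·Dx^2 + (-25 + 108·x - 48·x^2 + 64·x^3)·Dx^3  (order 3).
h: a_k = 12, 100, 576, 9208/3, 15360, 1105928/15, …
ICs: h(0) = 12, h′(0) = 100, h′′(0) = 1152.

f: a_k = 3, 12, 48, 192, 768, 3072, …
g: a_k = -1, 0, 2, 0, -2/3, 0, …
L₀ := lclm(L_f,L_g); ord L₀ ≤ 1+2.
h=h₀': d/dx-closure on L₀ ⇒ L.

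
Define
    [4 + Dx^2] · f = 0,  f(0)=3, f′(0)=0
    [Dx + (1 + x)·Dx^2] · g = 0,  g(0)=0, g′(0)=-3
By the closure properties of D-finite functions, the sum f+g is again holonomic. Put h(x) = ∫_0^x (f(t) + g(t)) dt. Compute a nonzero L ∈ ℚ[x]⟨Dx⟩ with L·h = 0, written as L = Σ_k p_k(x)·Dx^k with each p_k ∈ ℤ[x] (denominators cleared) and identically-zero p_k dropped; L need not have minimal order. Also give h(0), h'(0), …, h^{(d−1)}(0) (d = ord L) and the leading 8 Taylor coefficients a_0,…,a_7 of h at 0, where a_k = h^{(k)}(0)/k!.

L = (20 + 16·x + 8·x^2)·Dx^2 + (12 + 28·x + 24·x^2 + 8·x^3)·Dx^3 + (5 + 4·x + 2·x^2)·Dx^4 + (3 + 7·x + 6·x^2 + 2·x^3)·Dx^5  (order 5).
h: a_k = 0, 3, -3/2, -3/2, -1/4, 11/20, -1/10, 1/30, …
ICs: h(0) = 0, h′(0) = 3, h′′(0) = -3, h′′′(0) = -9, h′′′′(0) = -6.

f: a_k = 3, 0, -6, 0, 2, 0, -4/15, 0, …
g: a_k = 0, -3, 3/2, -1, 3/4, -3/5, 1/2, -3/7, …
Sum ⇒ L₀ = lclm(L_f,L_g) in ℚ(x)⟨Dx⟩.
h=∫h₀ ⇒ L = L₀·Dx.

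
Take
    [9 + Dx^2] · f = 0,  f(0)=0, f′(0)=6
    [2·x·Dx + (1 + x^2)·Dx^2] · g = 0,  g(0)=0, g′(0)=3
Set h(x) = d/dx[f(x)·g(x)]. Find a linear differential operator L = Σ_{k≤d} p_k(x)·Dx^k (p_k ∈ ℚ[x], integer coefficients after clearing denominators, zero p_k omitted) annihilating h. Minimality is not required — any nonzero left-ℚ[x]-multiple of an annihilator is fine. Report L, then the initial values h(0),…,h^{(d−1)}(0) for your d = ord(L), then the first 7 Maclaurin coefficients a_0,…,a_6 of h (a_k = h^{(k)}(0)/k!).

L = (20358 + 86886·x^2 + 157437·x^4 + 155520·x^6 + 96228·x^8 + 36450·x^10 + 6561·x^12) + (6372·x + 25596·x^3 + 39960·x^5 + 32400·x^7 + 14580·x^9 + 2916·x^11)·Dx + (3432 + 15828·x^2 + 31110·x^4 + 33588·x^6 + 22032·x^8 + 8424·x^10 + 1458·x^12)·Dx^2 + (708·x + 2844·x^3 + 4440·x^5 + 3600·x^7 + 1620·x^9 + 324·x^11)·Dx^3 + (130 + 686·x^2 + 1513·x^4 + 1812·x^6 + 1260·x^8 + 486·x^10 + 81·x^12)·Dx^4  (order 4).
h: a_k = 0, 36, 0, -132, 0, 297/2, 0, …
ICs: h(0) = 0, h′(0) = 36, h′′(0) = 0, h′′′(0) = -792.

f: a_k = 0, 6, 0, -9, 0, 81/20, 0, …
g: a_k = 0, 3, 0, -1, 0, 3/5, 0, …
Sym-product of L_f,L_g gives L₀ (≤ ord 4).
Derive L from L₀ (diff closure).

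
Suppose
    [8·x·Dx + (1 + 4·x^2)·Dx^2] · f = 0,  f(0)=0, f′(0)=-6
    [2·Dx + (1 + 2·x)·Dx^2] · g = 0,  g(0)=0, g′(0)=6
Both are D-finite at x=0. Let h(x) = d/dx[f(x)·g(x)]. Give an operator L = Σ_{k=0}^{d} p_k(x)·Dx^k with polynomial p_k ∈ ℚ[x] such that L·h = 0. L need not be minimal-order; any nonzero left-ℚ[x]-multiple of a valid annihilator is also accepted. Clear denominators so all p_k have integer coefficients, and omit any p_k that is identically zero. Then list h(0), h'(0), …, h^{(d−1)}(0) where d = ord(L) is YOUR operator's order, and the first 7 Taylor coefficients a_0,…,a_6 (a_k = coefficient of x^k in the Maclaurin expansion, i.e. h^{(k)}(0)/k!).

f: a_k = 0, -6, 0, 8, 0, -96/5, 0, …
g: a_k = 0, 6, -6, 8, -12, 96/5, -32, …
f·g: L₀ = L_f ⊗_s L_g, ord ≤ 2·2.
Differentiate: ansatz ord ≤ ord L₀ ⇒ L.
L = (192 + 704·x + 2560·x^2 + 9984·x^3 + 15360·x^4 + 13312·x^5 + 4096·x^7) + (72 + 992·x + 4928·x^2 + 15488·x^3 + 34816·x^4 + 47616·x^5 + 35840·x^6 + 6144·x^7 + 14336·x^8)·Dx + (24 + 256·x + 1536·x^2 + 4992·x^3 + 11520·x^4 + 19968·x^5 + 24576·x^6 + 18432·x^7 + 6144·x^8 + 8192·x^9)·Dx^2 + (5 + 36·x + 148·x^2 + 448·x^3 + 1056·x^4 + 1920·x^5 + 2688·x^6 + 3072·x^7 + 2304·x^8 + 1024·x^9 + 1024·x^10)·Dx^3  (order 3).
h: a_k = 0, -72, 108, 0, 120, -4992/5, 7392/5, …
ICs: h(0) = 0, h′(0) = -72, h′′(0) = 216.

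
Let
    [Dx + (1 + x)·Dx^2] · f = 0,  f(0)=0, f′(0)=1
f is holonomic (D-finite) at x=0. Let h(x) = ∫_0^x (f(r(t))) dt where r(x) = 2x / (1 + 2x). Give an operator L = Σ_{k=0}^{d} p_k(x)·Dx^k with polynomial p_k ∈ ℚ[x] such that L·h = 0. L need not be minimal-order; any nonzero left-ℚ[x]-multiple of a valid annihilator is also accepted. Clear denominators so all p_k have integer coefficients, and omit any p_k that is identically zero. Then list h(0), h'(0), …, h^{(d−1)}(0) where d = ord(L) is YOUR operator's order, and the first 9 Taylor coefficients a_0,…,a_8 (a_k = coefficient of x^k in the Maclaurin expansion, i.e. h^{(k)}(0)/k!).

f: a_k = 0, 1, -1/2, 1/3, -1/4, 1/5, -1/6, 1/7, -1/8, …
L₀ from L_f via x↦r, Dx↦r'^{-1}Dx.
Integrate: L := L₀·Dx.
L = (6 + 16·x)·Dx^2 + (1 + 6·x + 8·x^2)·Dx^3  (order 3).
h: a_k = 0, 0, 1, -2, 14/3, -12, 496/15, -96, 2032/7, …
ICs: h(0) = 0, h′(0) = 0, h′′(0) = 2.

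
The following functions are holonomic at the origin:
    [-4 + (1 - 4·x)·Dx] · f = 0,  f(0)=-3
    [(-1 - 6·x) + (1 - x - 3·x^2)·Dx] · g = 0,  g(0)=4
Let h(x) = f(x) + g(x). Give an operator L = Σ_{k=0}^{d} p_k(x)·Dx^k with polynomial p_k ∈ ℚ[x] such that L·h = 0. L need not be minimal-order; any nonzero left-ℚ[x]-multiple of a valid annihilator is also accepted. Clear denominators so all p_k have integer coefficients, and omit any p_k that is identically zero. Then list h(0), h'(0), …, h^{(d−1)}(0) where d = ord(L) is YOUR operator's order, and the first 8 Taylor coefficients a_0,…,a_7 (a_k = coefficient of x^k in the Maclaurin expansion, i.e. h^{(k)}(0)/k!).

f: a_k = -3, -12, -48, -192, -768, -3072, -12288, -49152, …
g: a_k = 4, 4, 16, 28, 76, 160, 388, 868, …
h₀=f+g: left-lcm gives L₀, ord ≤ 2.
L = (-72·x + 72·x^2 - 96·x^3) + (8 - 6·x - 66·x^2 + 112·x^3 - 192·x^4)·Dx + (-1 + 7·x - 15·x^2 + 10·x^3 + 20·x^4 - 48·x^5)·Dx^2  (order 2).
h: a_k = 1, -8, -32, -164, -692, -2912, -11900, -48284, …
ICs: h(0) = 1, h′(0) = -8.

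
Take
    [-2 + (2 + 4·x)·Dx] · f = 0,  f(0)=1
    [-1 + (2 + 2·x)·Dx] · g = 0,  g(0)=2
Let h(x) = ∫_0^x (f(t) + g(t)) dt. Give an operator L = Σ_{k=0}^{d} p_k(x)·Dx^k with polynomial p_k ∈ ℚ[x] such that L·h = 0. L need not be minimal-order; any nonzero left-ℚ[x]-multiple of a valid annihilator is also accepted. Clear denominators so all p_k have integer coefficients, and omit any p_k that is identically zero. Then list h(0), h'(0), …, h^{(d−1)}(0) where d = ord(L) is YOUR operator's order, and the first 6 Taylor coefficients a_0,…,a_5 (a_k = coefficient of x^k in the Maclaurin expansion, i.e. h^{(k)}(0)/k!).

f: a_k = 1, 1, -1/2, 1/2, -5/8, 7/8, …
g: a_k = 2, 1, -1/4, 1/8, -5/64, 7/128, …
h₀=f+g: left-lcm gives L₀, ord ≤ 2.
Integrate: L := L₀·Dx.
L = -Dx + (3 + 4·x)·Dx^2 + (2 + 6·x + 4·x^2)·Dx^3  (order 3).
h: a_k = 0, 3, 1, -1/4, 5/32, -9/64, …
ICs: h(0) = 0, h′(0) = 3, h′′(0) = 2.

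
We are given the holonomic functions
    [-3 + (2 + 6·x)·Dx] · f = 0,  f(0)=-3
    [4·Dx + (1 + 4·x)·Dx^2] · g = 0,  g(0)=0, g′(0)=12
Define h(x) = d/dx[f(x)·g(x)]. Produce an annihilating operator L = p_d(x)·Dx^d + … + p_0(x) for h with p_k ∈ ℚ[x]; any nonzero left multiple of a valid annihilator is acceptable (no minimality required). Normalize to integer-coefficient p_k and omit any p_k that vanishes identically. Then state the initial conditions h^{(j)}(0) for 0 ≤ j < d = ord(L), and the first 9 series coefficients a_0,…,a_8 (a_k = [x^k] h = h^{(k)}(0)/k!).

L = (-33 + 72·x + 432·x^2) + (-4 + 324·x + 2160·x^2 + 3456·x^3)·Dx + (4 + 88·x + 612·x^2 + 1728·x^3 + 1728·x^4)·Dx^2  (order 2).
h: a_k = -36, 36, -261/2, 585, -84447/32, 1862577/160, -64327689/1280, 477829467/2240, -51261997653/57344, …
ICs: h(0) = -36, h′(0) = 36.

f: a_k = -3, -9/2, 27/8, -81/16, 1215/128, -5103/256, 45927/1024, -216513/2048, 8444007/32768, …
g: a_k = 0, 12, -24, 64, -192, 3072/5, -2048, 49152/7, -24576, …
h₀=f·g: eliminate ⇒ L₀, order ≤ 1·2.
Differentiate: ansatz ord ≤ ord L₀ ⇒ L.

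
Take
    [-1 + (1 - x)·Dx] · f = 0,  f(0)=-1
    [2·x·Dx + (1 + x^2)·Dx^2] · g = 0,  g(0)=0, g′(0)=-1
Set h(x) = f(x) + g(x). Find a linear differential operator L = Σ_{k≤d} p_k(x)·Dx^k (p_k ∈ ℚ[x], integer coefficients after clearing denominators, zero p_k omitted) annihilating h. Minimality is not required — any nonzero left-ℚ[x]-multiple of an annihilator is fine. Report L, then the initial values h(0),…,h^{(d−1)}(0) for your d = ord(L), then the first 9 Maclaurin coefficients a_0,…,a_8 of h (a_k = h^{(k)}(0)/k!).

f: a_k = -1, -1, -1, -1, -1, -1, -1, -1, -1, …
g: a_k = 0, -1, 0, 1/3, 0, -1/5, 0, 1/7, 0, …
L₀ := lclm(L_f,L_g); ord L₀ ≤ 1+2.
L = (-2 + 8·x + 6·x^2)·Dx + (4 - 2·x + 4·x^2 + 6·x^3)·Dx^2 + (-1 + x^4)·Dx^3  (order 3).
h: a_k = -1, -2, -1, -2/3, -1, -6/5, -1, -6/7, -1, …
ICs: h(0) = -1, h′(0) = -2, h′′(0) = -2.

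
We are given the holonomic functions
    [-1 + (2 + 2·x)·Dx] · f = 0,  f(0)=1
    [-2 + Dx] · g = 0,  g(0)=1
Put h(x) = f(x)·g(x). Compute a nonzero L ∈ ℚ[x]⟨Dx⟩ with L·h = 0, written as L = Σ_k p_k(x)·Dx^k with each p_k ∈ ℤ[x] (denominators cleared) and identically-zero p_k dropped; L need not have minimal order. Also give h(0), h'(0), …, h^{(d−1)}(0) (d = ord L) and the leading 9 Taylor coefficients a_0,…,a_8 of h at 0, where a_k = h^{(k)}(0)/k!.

L = (-5 - 4·x) + (2 + 2·x)·Dx  (order 1).
h: a_k = 1, 5/2, 23/8, 103/48, 449/384, 1949/3840, 1643/9216, 36047/645120, 135617/10321920, …
ICs: h(0) = 1.

f: a_k = 1, 1/2, -1/8, 1/16, -5/128, 7/256, -21/1024, 33/2048, -429/32768, …
g: a_k = 1, 2, 2, 4/3, 2/3, 4/15, 4/45, 8/315, 2/315, …
Sym-product of L_f,L_g gives L₀ (≤ ord 1).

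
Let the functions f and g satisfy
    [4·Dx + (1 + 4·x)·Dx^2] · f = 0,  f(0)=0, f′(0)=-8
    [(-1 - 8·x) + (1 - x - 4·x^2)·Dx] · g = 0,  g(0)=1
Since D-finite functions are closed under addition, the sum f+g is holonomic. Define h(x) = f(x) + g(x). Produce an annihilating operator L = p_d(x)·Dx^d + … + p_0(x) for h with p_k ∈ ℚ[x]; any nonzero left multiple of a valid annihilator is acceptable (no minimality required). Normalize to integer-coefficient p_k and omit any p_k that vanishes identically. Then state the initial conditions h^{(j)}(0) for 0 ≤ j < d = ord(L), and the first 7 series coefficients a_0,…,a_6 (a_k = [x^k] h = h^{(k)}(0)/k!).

f: a_k = 0, -8, 16, -128/3, 128, -2048/5, 4096/3, …
g: a_k = 1, 1, 5, 9, 29, 65, 181, …
h₀=f+g: left-lcm gives L₀, ord ≤ 3.
L = (-268 - 1616·x - 5504·x^2 - 4608·x^3 - 6144·x^4)·Dx + (-11 - 360·x - 3008·x^2 - 7680·x^3 - 9472·x^4 - 10240·x^5)·Dx^2 + (7 + 67·x + 154·x^2 - 136·x^3 - 928·x^4 - 2176·x^5 - 2048·x^6)·Dx^3  (order 3).
h: a_k = 1, -7, 21, -101/3, 157, -1723/5, 4639/3, …
ICs: h(0) = 1, h′(0) = -7, h′′(0) = 42.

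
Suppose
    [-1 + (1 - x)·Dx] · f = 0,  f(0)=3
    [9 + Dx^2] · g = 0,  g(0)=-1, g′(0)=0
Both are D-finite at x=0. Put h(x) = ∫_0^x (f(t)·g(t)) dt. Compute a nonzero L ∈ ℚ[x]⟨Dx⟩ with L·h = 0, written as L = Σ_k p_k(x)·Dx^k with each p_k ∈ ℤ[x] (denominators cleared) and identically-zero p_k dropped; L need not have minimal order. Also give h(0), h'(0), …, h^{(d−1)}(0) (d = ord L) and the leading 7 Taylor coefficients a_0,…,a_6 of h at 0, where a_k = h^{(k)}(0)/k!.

L = (-9 + 9·x)·Dx + 2·Dx^2 + (-1 + x)·Dx^3  (order 3).
h: a_k = 0, -3, -3/2, 7/2, 21/8, 3/40, 1/16, …
ICs: h(0) = 0, h′(0) = -3, h′′(0) = -3.

f: a_k = 3, 3, 3, 3, 3, 3, 3, …
g: a_k = -1, 0, 9/2, 0, -27/8, 0, 81/80, …
f·g: L₀ = L_f ⊗_s L_g, ord ≤ 1·2.
∫: right-multiply L₀ by Dx.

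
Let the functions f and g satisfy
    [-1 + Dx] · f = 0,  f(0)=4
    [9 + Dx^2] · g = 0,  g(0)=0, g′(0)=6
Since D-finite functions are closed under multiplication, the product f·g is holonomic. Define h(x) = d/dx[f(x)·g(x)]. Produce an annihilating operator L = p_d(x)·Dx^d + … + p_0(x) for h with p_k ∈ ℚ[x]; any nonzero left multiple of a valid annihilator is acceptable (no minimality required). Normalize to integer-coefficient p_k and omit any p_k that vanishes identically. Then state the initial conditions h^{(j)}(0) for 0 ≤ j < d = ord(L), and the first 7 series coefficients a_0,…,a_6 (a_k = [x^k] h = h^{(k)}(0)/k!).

f: a_k = 4, 4, 2, 2/3, 1/6, 1/30, 1/180, …
g: a_k = 0, 6, 0, -9, 0, 81/20, 0, …
Product ⇒ symmetric product L₀, ord ≤ 2.
Differentiate: ansatz ord ≤ ord L₀ ⇒ L.
L = 10 - 2·Dx + Dx^2  (order 2).
h: a_k = 24, 48, -72, -128, -4, 312/5, 332/15, …
ICs: h(0) = 24, h′(0) = 48.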